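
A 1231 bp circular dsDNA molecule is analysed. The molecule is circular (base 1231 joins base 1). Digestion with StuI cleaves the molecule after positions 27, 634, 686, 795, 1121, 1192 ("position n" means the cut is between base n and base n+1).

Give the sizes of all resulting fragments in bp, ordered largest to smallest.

607, 326, 109, 71, 66, 52 bp

Circular molecule, 6 cuts → 6 fragments:
  634 − 27 = 607 bp
  686 − 634 = 52 bp
  795 − 686 = 109 bp
  1121 − 795 = 326 bp
  1192 − 1121 = 71 bp
  wrap: 1231 − 1192 + 27 = 66 bp
Sorted largest to smallest: 607, 326, 109, 71, 66, 52 bp.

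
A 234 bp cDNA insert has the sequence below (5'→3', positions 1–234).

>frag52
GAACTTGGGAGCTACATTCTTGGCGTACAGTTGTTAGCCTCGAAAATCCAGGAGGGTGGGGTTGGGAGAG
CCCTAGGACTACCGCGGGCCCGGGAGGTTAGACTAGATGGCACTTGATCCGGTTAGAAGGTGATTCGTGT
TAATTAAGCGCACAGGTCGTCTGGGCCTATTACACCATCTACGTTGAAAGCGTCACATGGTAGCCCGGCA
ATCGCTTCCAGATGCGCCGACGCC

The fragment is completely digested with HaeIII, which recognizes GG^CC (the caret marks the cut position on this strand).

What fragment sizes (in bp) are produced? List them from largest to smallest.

88, 77, 69 bp

HaeIII sites (GGCC) start at positions 87, 164.
HaeIII cuts after base 2 of each site, so after positions 88, 165.
Linear molecule, 2 cuts → 3 fragments:
  1–88 → 88 bp
  89–165 → 77 bp
  166–234 → 69 bp
Sorted largest to smallest: 88, 77, 69 bp.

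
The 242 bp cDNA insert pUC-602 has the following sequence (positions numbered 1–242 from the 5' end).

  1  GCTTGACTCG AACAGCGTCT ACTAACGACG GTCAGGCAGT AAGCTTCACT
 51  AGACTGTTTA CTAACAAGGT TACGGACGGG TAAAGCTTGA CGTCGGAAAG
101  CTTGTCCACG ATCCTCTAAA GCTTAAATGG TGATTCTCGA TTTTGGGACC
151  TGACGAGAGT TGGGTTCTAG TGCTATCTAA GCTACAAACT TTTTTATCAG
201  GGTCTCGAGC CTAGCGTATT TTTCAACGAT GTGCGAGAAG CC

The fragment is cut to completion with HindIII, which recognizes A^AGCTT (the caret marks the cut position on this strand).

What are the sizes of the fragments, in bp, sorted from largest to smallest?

HindIII sites (AAGCTT) start at positions 41, 83, 98, 119.
HindIII cuts after the first base of each site, so after positions 41, 83, 98, 119.
Linear molecule, 4 cuts → 5 fragments:
  1–41 → 41 bp
  42–83 → 42 bp
  84–98 → 15 bp
  99–119 → 21 bp
  120–242 → 123 bp
Sorted largest to smallest: 123, 42, 41, 21, 15 bp.

123, 42, 41, 21, 15 bp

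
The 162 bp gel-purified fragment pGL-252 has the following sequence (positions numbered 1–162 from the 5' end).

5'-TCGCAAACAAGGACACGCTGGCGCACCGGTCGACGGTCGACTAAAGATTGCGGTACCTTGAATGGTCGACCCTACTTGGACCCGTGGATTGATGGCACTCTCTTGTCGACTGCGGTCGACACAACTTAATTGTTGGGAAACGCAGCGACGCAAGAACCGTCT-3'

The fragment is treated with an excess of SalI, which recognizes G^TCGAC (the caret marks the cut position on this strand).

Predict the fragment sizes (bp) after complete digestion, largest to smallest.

47, 40, 29, 29, 10, 7 bp

SalI sites (GTCGAC) start at positions 29, 36, 65, 105, 115.
SalI cuts after the first base of each site, so after positions 29, 36, 65, 105, 115.
Linear molecule, 5 cuts → 6 fragments:
  1–29 → 29 bp
  30–36 → 7 bp
  37–65 → 29 bp
  66–105 → 40 bp
  106–115 → 10 bp
  116–162 → 47 bp
Sorted largest to smallest: 47, 40, 29, 29, 10, 7 bp.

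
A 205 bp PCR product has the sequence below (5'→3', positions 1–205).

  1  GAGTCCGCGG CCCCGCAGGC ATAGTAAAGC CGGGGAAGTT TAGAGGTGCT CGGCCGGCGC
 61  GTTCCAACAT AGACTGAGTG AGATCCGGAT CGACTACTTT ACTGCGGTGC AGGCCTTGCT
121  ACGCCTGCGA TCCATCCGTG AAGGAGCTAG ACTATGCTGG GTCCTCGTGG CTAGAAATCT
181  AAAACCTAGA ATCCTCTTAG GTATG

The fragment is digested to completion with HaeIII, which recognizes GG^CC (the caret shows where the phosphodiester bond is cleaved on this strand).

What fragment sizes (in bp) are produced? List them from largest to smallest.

92, 60, 43, 10 bp

HaeIII sites (GGCC) start at positions 9, 52, 112.
HaeIII cuts after base 2 of each site, so after positions 10, 53, 113.
Linear molecule, 3 cuts → 4 fragments:
  1–10 → 10 bp
  11–53 → 43 bp
  54–113 → 60 bp
  114–205 → 92 bp
Sorted largest to smallest: 92, 60, 43, 10 bp.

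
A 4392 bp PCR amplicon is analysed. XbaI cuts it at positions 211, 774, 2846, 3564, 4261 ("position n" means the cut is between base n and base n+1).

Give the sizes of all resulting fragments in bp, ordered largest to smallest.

2072, 718, 697, 563, 211, 131 bp

Linear molecule, 5 cuts → 6 fragments:
  211 − 0 = 211 bp
  774 − 211 = 563 bp
  2846 − 774 = 2072 bp
  3564 − 2846 = 718 bp
  4261 − 3564 = 697 bp
  4392 − 4261 = 131 bp
Sorted largest to smallest: 2072, 718, 697, 563, 211, 131 bp.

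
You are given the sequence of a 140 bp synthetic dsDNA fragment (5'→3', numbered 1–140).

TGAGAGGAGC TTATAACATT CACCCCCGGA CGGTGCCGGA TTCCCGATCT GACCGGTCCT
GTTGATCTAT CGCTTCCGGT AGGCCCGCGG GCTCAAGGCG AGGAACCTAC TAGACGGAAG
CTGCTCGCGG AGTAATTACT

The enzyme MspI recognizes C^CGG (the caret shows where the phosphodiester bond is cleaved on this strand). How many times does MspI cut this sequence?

CCGG occurs starting at positions 26, 36, 53, 76.
MspI cuts at 4 sites.

4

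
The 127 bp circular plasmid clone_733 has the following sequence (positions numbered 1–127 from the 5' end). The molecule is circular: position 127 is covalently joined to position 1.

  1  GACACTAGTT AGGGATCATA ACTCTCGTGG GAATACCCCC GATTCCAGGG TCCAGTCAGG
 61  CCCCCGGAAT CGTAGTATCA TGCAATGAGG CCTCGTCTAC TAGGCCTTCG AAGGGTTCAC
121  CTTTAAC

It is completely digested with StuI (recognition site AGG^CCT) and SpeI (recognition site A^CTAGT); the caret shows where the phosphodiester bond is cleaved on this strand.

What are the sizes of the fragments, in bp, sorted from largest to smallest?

StuI sites (AGGCCT) start at positions 88, 102.
StuI cuts after base 3 of each site, so after positions 90, 104.
The SpeI site (ACTAGT) starts at position 4.
SpeI cuts after the first base of each site, so after position 4.
Combined cut positions: 4, 90, 104.
Circular molecule, 3 cuts → 3 fragments:
  5–90 → 86 bp
  91–104 → 14 bp
  105–127 then 1–4 → 23 + 4 = 27 bp
Sorted largest to smallest: 86, 27, 14 bp.

86, 27, 14 bp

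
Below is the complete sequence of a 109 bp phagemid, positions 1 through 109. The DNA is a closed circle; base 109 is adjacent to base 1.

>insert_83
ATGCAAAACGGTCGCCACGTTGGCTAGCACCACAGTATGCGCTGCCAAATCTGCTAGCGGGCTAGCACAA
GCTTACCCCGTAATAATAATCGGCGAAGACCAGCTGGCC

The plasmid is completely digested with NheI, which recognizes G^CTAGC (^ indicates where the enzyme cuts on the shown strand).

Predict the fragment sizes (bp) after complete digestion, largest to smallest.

NheI sites (GCTAGC) start at positions 23, 53, 61.
NheI cuts after the first base of each site, so after positions 23, 53, 61.
Circular molecule, 3 cuts → 3 fragments:
  24–53 → 30 bp
  54–61 → 8 bp
  62–109 then 1–23 → 48 + 23 = 71 bp
Sorted largest to smallest: 71, 30, 8 bp.

71, 30, 8 bp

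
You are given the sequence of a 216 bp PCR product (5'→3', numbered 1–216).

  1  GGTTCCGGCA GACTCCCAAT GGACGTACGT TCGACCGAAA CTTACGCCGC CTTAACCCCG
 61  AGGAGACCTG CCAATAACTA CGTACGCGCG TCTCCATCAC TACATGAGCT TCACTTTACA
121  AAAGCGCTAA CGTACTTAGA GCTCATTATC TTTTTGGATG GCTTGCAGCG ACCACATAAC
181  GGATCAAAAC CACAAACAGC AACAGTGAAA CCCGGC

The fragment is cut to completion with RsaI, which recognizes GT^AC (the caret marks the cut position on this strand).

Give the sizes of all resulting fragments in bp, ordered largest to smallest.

83, 57, 50, 26 bp

RsaI sites (GTAC) start at positions 25, 82, 132.
RsaI cuts after base 2 of each site, so after positions 26, 83, 133.
Linear molecule, 3 cuts → 4 fragments:
  1–26 → 26 bp
  27–83 → 57 bp
  84–133 → 50 bp
  134–216 → 83 bp
Sorted largest to smallest: 83, 57, 50, 26 bp.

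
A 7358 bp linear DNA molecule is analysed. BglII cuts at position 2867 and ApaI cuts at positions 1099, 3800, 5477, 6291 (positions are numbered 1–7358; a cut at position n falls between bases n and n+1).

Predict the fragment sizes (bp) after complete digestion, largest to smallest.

Combined cut positions (sorted): 1099, 2867, 3800, 5477, 6291.
Linear molecule, 5 cuts → 6 fragments:
  1099 − 0 = 1099 bp
  2867 − 1099 = 1768 bp
  3800 − 2867 = 933 bp
  5477 − 3800 = 1677 bp
  6291 − 5477 = 814 bp
  7358 − 6291 = 1067 bp
Sorted largest to smallest: 1768, 1677, 1099, 1067, 933, 814 bp.

1768, 1677, 1099, 1067, 933, 814 bp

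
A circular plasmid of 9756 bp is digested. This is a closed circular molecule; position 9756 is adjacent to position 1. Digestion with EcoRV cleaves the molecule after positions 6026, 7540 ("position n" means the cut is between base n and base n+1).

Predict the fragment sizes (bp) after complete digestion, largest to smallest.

8242, 1514 bp

Circular molecule, 2 cuts → 2 fragments:
  7540 − 6026 = 1514 bp
  wrap: 9756 − 7540 + 6026 = 8242 bp
Sorted largest to smallest: 8242, 1514 bp.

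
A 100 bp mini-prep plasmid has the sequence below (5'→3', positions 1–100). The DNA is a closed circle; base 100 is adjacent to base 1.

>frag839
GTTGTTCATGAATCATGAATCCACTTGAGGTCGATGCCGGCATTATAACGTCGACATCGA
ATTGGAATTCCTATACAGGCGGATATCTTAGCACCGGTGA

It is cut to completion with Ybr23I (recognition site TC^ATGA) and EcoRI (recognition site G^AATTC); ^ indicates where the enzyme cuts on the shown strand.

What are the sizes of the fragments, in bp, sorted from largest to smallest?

51, 42, 7 bp

Ybr23I sites (TCATGA) start at positions 6, 13.
Ybr23I cuts after base 2 of each site, so after positions 7, 14.
The EcoRI site (GAATTC) starts at position 65.
EcoRI cuts after the first base of each site, so after position 65.
Combined cut positions: 7, 14, 65.
Circular molecule, 3 cuts → 3 fragments:
  8–14 → 7 bp
  15–65 → 51 bp
  66–100 then 1–7 → 35 + 7 = 42 bp
Sorted largest to smallest: 51, 42, 7 bp.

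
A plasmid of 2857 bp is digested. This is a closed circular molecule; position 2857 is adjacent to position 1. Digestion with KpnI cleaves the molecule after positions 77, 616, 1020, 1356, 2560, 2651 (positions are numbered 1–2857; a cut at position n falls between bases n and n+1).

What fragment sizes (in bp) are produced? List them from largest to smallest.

1204, 539, 404, 336, 283, 91 bp

Circular molecule, 6 cuts → 6 fragments:
  616 − 77 = 539 bp
  1020 − 616 = 404 bp
  1356 − 1020 = 336 bp
  2560 − 1356 = 1204 bp
  2651 − 2560 = 91 bp
  wrap: 2857 − 2651 + 77 = 283 bp
Sorted largest to smallest: 1204, 539, 404, 336, 283, 91 bp.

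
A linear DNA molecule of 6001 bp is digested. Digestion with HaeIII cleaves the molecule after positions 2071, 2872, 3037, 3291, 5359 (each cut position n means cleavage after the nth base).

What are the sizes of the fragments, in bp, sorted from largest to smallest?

2071, 2068, 801, 642, 254, 165 bp

Linear molecule, 5 cuts → 6 fragments:
  2071 − 0 = 2071 bp
  2872 − 2071 = 801 bp
  3037 − 2872 = 165 bp
  3291 − 3037 = 254 bp
  5359 − 3291 = 2068 bp
  6001 − 5359 = 642 bp
Sorted largest to smallest: 2071, 2068, 801, 642, 254, 165 bp.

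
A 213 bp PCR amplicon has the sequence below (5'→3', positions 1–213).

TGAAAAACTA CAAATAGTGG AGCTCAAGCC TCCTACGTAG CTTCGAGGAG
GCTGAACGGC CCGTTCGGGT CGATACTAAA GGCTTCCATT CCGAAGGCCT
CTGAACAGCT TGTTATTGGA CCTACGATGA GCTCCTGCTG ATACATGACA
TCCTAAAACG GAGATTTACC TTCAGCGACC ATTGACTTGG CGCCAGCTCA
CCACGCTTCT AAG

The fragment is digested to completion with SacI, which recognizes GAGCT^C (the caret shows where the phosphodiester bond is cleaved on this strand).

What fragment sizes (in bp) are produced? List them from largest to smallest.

109, 80, 24 bp

SacI sites (GAGCTC) start at positions 20, 129.
SacI cuts after base 5 of each site (before the last base), so after positions 24, 133.
Linear molecule, 2 cuts → 3 fragments:
  1–24 → 24 bp
  25–133 → 109 bp
  134–213 → 80 bp
Sorted largest to smallest: 109, 80, 24 bp.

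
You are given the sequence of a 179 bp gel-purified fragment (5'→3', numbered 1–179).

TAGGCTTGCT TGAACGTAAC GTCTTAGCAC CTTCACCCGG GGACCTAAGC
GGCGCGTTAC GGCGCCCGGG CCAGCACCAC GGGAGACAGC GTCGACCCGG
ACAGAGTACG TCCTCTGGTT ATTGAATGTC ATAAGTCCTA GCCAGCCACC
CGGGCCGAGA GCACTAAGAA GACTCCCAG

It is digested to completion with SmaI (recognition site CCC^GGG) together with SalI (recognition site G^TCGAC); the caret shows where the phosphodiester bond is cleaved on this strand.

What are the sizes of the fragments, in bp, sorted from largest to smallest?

60, 38, 29, 28, 24 bp

SmaI sites (CCCGGG) start at positions 36, 65, 149.
SmaI cuts after base 3 of each site, so after positions 38, 67, 151.
The SalI site (GTCGAC) starts at position 91.
SalI cuts after the first base of each site, so after position 91.
Combined cut positions: 38, 67, 91, 151.
Linear molecule, 4 cuts → 5 fragments:
  1–38 → 38 bp
  39–67 → 29 bp
  68–91 → 24 bp
  92–151 → 60 bp
  152–179 → 28 bp
Sorted largest to smallest: 60, 38, 29, 28, 24 bp.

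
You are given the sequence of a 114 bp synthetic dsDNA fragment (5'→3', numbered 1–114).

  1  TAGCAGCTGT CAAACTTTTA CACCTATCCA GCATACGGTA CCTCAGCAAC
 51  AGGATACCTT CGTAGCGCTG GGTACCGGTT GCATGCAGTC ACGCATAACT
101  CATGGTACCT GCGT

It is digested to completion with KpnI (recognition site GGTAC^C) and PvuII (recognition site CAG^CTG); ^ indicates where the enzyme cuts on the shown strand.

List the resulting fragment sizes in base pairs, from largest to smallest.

KpnI sites (GGTACC) start at positions 37, 71, 104.
KpnI cuts after base 5 of each site (before the last base), so after positions 41, 75, 108.
The PvuII site (CAGCTG) starts at position 4.
PvuII cuts after base 3 of each site, so after position 6.
Combined cut positions: 6, 41, 75, 108.
Linear molecule, 4 cuts → 5 fragments:
  1–6 → 6 bp
  7–41 → 35 bp
  42–75 → 34 bp
  76–108 → 33 bp
  109–114 → 6 bp
Sorted largest to smallest: 35, 34, 33, 6, 6 bp.

35, 34, 33, 6, 6 bp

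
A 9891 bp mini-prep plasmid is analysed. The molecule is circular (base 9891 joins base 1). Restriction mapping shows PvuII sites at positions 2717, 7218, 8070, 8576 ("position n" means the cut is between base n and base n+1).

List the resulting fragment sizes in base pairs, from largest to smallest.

Circular molecule, 4 cuts → 4 fragments:
  7218 − 2717 = 4501 bp
  8070 − 7218 = 852 bp
  8576 − 8070 = 506 bp
  wrap: 9891 − 8576 + 2717 = 4032 bp
Sorted largest to smallest: 4501, 4032, 852, 506 bp.

4501, 4032, 852, 506 bp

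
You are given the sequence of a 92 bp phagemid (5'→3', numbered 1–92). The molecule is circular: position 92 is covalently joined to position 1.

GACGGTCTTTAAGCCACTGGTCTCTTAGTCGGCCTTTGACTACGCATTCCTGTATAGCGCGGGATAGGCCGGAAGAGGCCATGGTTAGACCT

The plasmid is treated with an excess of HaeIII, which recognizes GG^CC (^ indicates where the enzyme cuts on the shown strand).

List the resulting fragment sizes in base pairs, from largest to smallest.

HaeIII sites (GGCC) start at positions 31, 67, 77.
HaeIII cuts after base 2 of each site, so after positions 32, 68, 78.
Circular molecule, 3 cuts → 3 fragments:
  33–68 → 36 bp
  69–78 → 10 bp
  79–92 then 1–32 → 14 + 32 = 46 bp
Sorted largest to smallest: 46, 36, 10 bp.

46, 36, 10 bp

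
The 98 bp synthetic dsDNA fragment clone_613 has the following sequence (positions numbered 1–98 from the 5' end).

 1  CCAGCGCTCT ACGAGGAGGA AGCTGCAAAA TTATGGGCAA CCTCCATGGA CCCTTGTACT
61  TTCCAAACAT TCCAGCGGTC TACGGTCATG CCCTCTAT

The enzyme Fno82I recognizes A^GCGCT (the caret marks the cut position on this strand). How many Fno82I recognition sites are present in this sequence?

AGCGCT occurs starting at position 3.
Fno82I cuts at 1 site.

1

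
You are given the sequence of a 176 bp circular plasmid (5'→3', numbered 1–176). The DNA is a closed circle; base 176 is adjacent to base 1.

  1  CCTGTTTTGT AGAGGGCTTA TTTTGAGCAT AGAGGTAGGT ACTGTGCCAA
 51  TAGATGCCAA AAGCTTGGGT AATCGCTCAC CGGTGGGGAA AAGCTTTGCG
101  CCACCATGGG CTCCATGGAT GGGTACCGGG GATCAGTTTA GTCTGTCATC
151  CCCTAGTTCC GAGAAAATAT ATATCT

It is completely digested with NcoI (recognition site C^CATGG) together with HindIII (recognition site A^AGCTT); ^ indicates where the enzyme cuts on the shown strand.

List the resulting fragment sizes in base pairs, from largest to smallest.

124, 30, 13, 9 bp

NcoI sites (CCATGG) start at positions 104, 113.
NcoI cuts after the first base of each site, so after positions 104, 113.
HindIII sites (AAGCTT) start at positions 61, 91.
HindIII cuts after the first base of each site, so after positions 61, 91.
Combined cut positions: 61, 91, 104, 113.
Circular molecule, 4 cuts → 4 fragments:
  62–91 → 30 bp
  92–104 → 13 bp
  105–113 → 9 bp
  114–176 then 1–61 → 63 + 61 = 124 bp
Sorted largest to smallest: 124, 30, 13, 9 bp.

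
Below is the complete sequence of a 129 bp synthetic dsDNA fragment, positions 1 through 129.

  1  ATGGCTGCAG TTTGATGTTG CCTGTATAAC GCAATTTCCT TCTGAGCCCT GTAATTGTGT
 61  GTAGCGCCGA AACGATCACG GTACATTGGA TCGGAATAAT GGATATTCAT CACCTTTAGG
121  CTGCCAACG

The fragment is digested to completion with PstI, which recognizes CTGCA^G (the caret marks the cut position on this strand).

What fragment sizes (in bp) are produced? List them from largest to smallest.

120, 9 bp

The PstI site (CTGCAG) starts at position 5.
PstI cuts after base 5 of each site (before the last base), so after position 9.
Linear molecule, 1 cut → 2 fragments:
  1–9 → 9 bp
  10–129 → 120 bp
Sorted largest to smallest: 120, 9 bp.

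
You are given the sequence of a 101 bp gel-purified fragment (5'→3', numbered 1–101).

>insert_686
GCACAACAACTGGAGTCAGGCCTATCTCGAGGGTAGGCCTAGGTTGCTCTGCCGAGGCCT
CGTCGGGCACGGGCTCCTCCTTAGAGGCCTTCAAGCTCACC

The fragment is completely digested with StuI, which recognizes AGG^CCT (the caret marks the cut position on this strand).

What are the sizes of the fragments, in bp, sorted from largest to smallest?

StuI sites (AGGCCT) start at positions 18, 35, 55, 85.
StuI cuts after base 3 of each site, so after positions 20, 37, 57, 87.
Linear molecule, 4 cuts → 5 fragments:
  1–20 → 20 bp
  21–37 → 17 bp
  38–57 → 20 bp
  58–87 → 30 bp
  88–101 → 14 bp
Sorted largest to smallest: 30, 20, 20, 17, 14 bp.

30, 20, 20, 17, 14 bp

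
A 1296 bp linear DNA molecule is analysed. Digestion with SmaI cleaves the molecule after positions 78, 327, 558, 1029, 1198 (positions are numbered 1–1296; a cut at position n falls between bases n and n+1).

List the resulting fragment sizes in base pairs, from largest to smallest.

471, 249, 231, 169, 98, 78 bp

Linear molecule, 5 cuts → 6 fragments:
  78 − 0 = 78 bp
  327 − 78 = 249 bp
  558 − 327 = 231 bp
  1029 − 558 = 471 bp
  1198 − 1029 = 169 bp
  1296 − 1198 = 98 bp
Sorted largest to smallest: 471, 249, 231, 169, 98, 78 bp.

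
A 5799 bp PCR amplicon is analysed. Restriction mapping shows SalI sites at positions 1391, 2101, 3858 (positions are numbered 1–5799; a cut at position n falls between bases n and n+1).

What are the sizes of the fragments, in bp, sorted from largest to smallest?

Linear molecule, 3 cuts → 4 fragments:
  1391 − 0 = 1391 bp
  2101 − 1391 = 710 bp
  3858 − 2101 = 1757 bp
  5799 − 3858 = 1941 bp
Sorted largest to smallest: 1941, 1757, 1391, 710 bp.

1941, 1757, 1391, 710 bp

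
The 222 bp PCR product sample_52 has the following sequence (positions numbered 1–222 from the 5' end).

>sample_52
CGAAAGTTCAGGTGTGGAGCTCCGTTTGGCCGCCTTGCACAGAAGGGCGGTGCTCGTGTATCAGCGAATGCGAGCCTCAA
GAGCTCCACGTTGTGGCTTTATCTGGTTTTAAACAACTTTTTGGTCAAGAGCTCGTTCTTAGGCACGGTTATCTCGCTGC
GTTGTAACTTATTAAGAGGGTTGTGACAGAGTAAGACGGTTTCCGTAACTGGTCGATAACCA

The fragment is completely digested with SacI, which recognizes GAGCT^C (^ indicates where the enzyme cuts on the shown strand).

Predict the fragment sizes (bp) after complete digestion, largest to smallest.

SacI sites (GAGCTC) start at positions 17, 81, 129.
SacI cuts after base 5 of each site (before the last base), so after positions 21, 85, 133.
Linear molecule, 3 cuts → 4 fragments:
  1–21 → 21 bp
  22–85 → 64 bp
  86–133 → 48 bp
  134–222 → 89 bp
Sorted largest to smallest: 89, 64, 48, 21 bp.

89, 64, 48, 21 bp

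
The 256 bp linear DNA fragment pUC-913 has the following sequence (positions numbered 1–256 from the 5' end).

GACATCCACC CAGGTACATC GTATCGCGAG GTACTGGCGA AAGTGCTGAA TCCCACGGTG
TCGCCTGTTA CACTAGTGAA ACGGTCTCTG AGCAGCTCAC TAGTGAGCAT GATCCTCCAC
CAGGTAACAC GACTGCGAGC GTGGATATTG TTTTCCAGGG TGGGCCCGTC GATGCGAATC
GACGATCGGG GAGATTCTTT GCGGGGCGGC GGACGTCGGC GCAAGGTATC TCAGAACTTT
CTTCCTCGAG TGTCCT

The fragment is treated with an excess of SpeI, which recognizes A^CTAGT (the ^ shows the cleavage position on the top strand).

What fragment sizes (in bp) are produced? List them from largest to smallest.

157, 72, 27 bp

SpeI sites (ACTAGT) start at positions 72, 99.
SpeI cuts after the first base of each site, so after positions 72, 99.
Linear molecule, 2 cuts → 3 fragments:
  1–72 → 72 bp
  73–99 → 27 bp
  100–256 → 157 bp
Sorted largest to smallest: 157, 72, 27 bp.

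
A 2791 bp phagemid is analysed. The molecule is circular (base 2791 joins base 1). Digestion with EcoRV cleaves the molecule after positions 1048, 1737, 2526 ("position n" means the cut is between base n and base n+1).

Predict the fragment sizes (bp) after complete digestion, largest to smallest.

1313, 789, 689 bp

Circular molecule, 3 cuts → 3 fragments:
  1737 − 1048 = 689 bp
  2526 − 1737 = 789 bp
  wrap: 2791 − 2526 + 1048 = 1313 bp
Sorted largest to smallest: 1313, 789, 689 bp.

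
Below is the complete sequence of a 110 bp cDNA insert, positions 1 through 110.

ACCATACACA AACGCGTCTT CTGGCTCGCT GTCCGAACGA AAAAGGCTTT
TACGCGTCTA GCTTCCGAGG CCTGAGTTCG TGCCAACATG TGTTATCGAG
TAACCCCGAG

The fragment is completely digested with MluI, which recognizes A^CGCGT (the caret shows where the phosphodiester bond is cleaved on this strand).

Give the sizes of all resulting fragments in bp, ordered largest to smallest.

58, 40, 12 bp

MluI sites (ACGCGT) start at positions 12, 52.
MluI cuts after the first base of each site, so after positions 12, 52.
Linear molecule, 2 cuts → 3 fragments:
  1–12 → 12 bp
  13–52 → 40 bp
  53–110 → 58 bp
Sorted largest to smallest: 58, 40, 12 bp.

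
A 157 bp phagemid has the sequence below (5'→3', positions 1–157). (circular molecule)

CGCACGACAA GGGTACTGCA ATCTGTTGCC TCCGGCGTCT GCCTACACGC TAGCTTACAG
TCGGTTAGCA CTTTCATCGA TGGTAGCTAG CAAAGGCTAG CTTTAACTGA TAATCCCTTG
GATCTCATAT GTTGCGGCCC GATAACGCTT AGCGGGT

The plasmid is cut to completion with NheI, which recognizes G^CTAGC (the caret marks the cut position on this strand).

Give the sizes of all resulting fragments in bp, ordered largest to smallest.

NheI sites (GCTAGC) start at positions 49, 86, 96.
NheI cuts after the first base of each site, so after positions 49, 86, 96.
Circular molecule, 3 cuts → 3 fragments:
  50–86 → 37 bp
  87–96 → 10 bp
  97–157 then 1–49 → 61 + 49 = 110 bp
Sorted largest to smallest: 110, 37, 10 bp.

110, 37, 10 bp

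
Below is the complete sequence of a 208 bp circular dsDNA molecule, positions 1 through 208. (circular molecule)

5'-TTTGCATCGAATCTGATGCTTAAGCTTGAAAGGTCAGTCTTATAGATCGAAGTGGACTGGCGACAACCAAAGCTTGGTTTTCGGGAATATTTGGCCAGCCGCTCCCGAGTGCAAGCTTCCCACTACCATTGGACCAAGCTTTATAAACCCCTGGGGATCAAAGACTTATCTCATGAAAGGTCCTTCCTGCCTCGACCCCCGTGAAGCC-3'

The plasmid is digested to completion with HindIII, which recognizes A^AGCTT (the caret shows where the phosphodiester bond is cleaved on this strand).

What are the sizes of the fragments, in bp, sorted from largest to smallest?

94, 48, 43, 23 bp

HindIII sites (AAGCTT) start at positions 22, 70, 113, 136.
HindIII cuts after the first base of each site, so after positions 22, 70, 113, 136.
Circular molecule, 4 cuts → 4 fragments:
  23–70 → 48 bp
  71–113 → 43 bp
  114–136 → 23 bp
  137–208 then 1–22 → 72 + 22 = 94 bp
Sorted largest to smallest: 94, 48, 43, 23 bp.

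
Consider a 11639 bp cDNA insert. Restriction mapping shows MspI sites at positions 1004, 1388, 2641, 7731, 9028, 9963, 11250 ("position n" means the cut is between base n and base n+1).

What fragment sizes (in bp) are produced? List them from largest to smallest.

5090, 1297, 1287, 1253, 1004, 935, 389, 384 bp

Linear molecule, 7 cuts → 8 fragments:
  1004 − 0 = 1004 bp
  1388 − 1004 = 384 bp
  2641 − 1388 = 1253 bp
  7731 − 2641 = 5090 bp
  9028 − 7731 = 1297 bp
  9963 − 9028 = 935 bp
  11250 − 9963 = 1287 bp
  11639 − 11250 = 389 bp
Sorted largest to smallest: 5090, 1297, 1287, 1253, 1004, 935, 389, 384 bp.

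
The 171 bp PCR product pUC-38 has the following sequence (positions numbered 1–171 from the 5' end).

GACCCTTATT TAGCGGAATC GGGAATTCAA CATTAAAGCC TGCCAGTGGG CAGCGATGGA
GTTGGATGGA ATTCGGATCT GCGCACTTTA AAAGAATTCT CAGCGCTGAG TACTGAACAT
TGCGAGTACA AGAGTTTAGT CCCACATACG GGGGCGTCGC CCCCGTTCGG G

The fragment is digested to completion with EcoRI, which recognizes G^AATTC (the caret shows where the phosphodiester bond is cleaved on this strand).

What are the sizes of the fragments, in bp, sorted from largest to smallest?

77, 46, 25, 23 bp

EcoRI sites (GAATTC) start at positions 23, 69, 94.
EcoRI cuts after the first base of each site, so after positions 23, 69, 94.
Linear molecule, 3 cuts → 4 fragments:
  1–23 → 23 bp
  24–69 → 46 bp
  70–94 → 25 bp
  95–171 → 77 bp
Sorted largest to smallest: 77, 46, 25, 23 bp.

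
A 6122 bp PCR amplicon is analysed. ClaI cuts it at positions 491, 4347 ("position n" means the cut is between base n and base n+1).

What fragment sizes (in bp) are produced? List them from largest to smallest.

Linear molecule, 2 cuts → 3 fragments:
  491 − 0 = 491 bp
  4347 − 491 = 3856 bp
  6122 − 4347 = 1775 bp
Sorted largest to smallest: 3856, 1775, 491 bp.

3856, 1775, 491 bp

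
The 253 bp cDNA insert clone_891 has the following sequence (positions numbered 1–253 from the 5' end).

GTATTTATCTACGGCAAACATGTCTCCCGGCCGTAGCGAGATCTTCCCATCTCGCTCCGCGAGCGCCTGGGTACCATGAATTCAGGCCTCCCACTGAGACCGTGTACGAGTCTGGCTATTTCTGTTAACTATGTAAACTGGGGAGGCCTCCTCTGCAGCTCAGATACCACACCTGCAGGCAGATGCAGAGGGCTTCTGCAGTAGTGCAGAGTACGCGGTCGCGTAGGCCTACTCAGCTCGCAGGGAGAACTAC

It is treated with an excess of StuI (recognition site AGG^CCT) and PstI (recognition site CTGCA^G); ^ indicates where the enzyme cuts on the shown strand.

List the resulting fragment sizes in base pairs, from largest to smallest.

86, 60, 27, 26, 23, 20, 11 bp

StuI sites (AGGCCT) start at positions 84, 144, 225.
StuI cuts after base 3 of each site, so after positions 86, 146, 227.
PstI sites (CTGCAG) start at positions 153, 173, 196.
PstI cuts after base 5 of each site (before the last base), so after positions 157, 177, 200.
Combined cut positions: 86, 146, 157, 177, 200, 227.
Linear molecule, 6 cuts → 7 fragments:
  1–86 → 86 bp
  87–146 → 60 bp
  147–157 → 11 bp
  158–177 → 20 bp
  178–200 → 23 bp
  201–227 → 27 bp
  228–253 → 26 bp
Sorted largest to smallest: 86, 60, 27, 26, 23, 20, 11 bp.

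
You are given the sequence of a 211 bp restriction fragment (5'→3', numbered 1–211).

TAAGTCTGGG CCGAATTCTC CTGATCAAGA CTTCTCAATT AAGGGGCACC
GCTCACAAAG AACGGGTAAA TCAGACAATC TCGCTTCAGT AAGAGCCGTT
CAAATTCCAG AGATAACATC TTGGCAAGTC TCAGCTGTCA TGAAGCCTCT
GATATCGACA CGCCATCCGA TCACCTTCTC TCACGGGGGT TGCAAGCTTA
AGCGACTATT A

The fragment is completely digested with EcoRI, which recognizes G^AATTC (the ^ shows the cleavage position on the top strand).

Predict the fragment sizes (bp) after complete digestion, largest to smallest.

198, 13 bp

The EcoRI site (GAATTC) starts at position 13.
EcoRI cuts after the first base of each site, so after position 13.
Linear molecule, 1 cut → 2 fragments:
  1–13 → 13 bp
  14–211 → 198 bp
Sorted largest to smallest: 198, 13 bp.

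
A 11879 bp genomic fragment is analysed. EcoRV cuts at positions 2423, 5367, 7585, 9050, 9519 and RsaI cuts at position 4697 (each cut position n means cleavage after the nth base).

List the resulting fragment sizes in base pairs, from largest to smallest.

2423, 2360, 2274, 2218, 1465, 670, 469 bp

Combined cut positions (sorted): 2423, 4697, 5367, 7585, 9050, 9519.
Linear molecule, 6 cuts → 7 fragments:
  2423 − 0 = 2423 bp
  4697 − 2423 = 2274 bp
  5367 − 4697 = 670 bp
  7585 − 5367 = 2218 bp
  9050 − 7585 = 1465 bp
  9519 − 9050 = 469 bp
  11879 − 9519 = 2360 bp
Sorted largest to smallest: 2423, 2360, 2274, 2218, 1465, 670, 469 bp.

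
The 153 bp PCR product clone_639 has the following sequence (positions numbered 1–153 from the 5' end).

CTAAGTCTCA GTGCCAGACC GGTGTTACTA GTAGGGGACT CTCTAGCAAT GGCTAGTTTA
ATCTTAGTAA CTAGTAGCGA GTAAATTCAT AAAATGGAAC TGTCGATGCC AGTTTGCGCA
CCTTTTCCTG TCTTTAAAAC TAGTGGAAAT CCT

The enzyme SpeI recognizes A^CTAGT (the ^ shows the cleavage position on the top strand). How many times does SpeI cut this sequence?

3

ACTAGT occurs starting at positions 27, 70, 139.
SpeI cuts at 3 sites.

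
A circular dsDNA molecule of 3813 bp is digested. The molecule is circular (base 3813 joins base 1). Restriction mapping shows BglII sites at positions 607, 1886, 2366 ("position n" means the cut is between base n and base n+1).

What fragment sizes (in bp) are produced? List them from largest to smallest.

2054, 1279, 480 bp

Circular molecule, 3 cuts → 3 fragments:
  1886 − 607 = 1279 bp
  2366 − 1886 = 480 bp
  wrap: 3813 − 2366 + 607 = 2054 bp
Sorted largest to smallest: 2054, 1279, 480 bp.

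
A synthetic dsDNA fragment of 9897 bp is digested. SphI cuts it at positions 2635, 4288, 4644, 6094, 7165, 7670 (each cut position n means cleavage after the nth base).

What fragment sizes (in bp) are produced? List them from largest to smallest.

2635, 2227, 1653, 1450, 1071, 505, 356 bp

Linear molecule, 6 cuts → 7 fragments:
  2635 − 0 = 2635 bp
  4288 − 2635 = 1653 bp
  4644 − 4288 = 356 bp
  6094 − 4644 = 1450 bp
  7165 − 6094 = 1071 bp
  7670 − 7165 = 505 bp
  9897 − 7670 = 2227 bp
Sorted largest to smallest: 2635, 2227, 1653, 1450, 1071, 505, 356 bp.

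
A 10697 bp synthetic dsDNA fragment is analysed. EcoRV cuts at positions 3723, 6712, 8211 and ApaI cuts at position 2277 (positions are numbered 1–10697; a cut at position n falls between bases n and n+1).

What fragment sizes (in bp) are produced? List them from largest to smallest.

2989, 2486, 2277, 1499, 1446 bp

Combined cut positions (sorted): 2277, 3723, 6712, 8211.
Linear molecule, 4 cuts → 5 fragments:
  2277 − 0 = 2277 bp
  3723 − 2277 = 1446 bp
  6712 − 3723 = 2989 bp
  8211 − 6712 = 1499 bp
  10697 − 8211 = 2486 bp
Sorted largest to smallest: 2989, 2486, 2277, 1499, 1446 bp.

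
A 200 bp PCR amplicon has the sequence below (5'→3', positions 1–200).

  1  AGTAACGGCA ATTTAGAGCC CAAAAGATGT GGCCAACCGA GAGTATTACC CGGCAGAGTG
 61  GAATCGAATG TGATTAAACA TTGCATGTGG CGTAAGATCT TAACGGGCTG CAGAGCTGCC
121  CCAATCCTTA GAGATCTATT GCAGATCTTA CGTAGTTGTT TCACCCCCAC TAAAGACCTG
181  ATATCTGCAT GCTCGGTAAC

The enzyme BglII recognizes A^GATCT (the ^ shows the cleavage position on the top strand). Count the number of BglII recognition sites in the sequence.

3

AGATCT occurs starting at positions 95, 132, 143.
BglII cuts at 3 sites.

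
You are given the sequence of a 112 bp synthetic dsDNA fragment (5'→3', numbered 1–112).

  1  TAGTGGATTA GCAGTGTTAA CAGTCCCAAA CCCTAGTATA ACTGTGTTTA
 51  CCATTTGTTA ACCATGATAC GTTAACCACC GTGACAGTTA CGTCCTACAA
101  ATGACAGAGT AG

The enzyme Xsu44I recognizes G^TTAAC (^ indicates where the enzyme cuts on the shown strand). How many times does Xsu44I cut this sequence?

GTTAAC occurs starting at positions 16, 57, 71.
Xsu44I cuts at 3 sites.

3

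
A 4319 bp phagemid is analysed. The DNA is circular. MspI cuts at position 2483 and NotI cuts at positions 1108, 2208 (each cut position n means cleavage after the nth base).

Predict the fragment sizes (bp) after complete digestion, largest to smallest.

Combined cut positions (sorted): 1108, 2208, 2483.
Circular molecule, 3 cuts → 3 fragments:
  2208 − 1108 = 1100 bp
  2483 − 2208 = 275 bp
  wrap: 4319 − 2483 + 1108 = 2944 bp
Sorted largest to smallest: 2944, 1100, 275 bp.

2944, 1100, 275 bp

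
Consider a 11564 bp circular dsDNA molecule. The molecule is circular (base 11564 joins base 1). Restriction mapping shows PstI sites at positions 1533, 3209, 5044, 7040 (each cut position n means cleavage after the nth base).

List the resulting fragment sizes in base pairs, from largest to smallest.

6057, 1996, 1835, 1676 bp

Circular molecule, 4 cuts → 4 fragments:
  3209 − 1533 = 1676 bp
  5044 − 3209 = 1835 bp
  7040 − 5044 = 1996 bp
  wrap: 11564 − 7040 + 1533 = 6057 bp
Sorted largest to smallest: 6057, 1996, 1835, 1676 bp.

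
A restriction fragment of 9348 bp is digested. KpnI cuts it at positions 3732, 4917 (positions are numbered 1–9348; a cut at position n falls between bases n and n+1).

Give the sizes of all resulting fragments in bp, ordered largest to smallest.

4431, 3732, 1185 bp

Linear molecule, 2 cuts → 3 fragments:
  3732 − 0 = 3732 bp
  4917 − 3732 = 1185 bp
  9348 − 4917 = 4431 bp
Sorted largest to smallest: 4431, 3732, 1185 bp.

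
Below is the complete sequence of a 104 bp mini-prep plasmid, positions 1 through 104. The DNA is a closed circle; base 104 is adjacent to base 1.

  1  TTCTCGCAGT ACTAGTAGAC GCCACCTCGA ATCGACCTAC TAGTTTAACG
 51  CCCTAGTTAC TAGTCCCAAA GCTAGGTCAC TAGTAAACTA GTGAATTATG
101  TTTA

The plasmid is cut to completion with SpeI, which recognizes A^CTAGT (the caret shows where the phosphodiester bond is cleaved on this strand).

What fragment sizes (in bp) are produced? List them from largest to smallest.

28, 28, 20, 20, 8 bp

SpeI sites (ACTAGT) start at positions 11, 39, 59, 79, 87.
SpeI cuts after the first base of each site, so after positions 11, 39, 59, 79, 87.
Circular molecule, 5 cuts → 5 fragments:
  12–39 → 28 bp
  40–59 → 20 bp
  60–79 → 20 bp
  80–87 → 8 bp
  88–104 then 1–11 → 17 + 11 = 28 bp
Sorted largest to smallest: 28, 28, 20, 20, 8 bp.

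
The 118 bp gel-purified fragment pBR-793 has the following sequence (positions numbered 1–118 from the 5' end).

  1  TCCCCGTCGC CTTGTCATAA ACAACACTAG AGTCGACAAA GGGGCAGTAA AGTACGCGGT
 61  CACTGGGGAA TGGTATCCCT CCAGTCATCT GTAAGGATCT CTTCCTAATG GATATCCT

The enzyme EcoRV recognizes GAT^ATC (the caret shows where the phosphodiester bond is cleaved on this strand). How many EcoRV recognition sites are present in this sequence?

GATATC occurs starting at position 111.
EcoRV cuts at 1 site.

1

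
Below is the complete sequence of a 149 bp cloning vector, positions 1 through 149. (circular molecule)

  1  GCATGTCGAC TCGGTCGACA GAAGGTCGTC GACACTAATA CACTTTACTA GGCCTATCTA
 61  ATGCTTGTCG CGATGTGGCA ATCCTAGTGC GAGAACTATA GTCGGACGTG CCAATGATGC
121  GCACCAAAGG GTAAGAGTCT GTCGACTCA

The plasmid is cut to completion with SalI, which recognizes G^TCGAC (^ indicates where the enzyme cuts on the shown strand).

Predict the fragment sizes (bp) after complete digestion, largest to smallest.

SalI sites (GTCGAC) start at positions 5, 14, 28, 141.
SalI cuts after the first base of each site, so after positions 5, 14, 28, 141.
Circular molecule, 4 cuts → 4 fragments:
  6–14 → 9 bp
  15–28 → 14 bp
  29–141 → 113 bp
  142–149 then 1–5 → 8 + 5 = 13 bp
Sorted largest to smallest: 113, 14, 13, 9 bp.

113, 14, 13, 9 bp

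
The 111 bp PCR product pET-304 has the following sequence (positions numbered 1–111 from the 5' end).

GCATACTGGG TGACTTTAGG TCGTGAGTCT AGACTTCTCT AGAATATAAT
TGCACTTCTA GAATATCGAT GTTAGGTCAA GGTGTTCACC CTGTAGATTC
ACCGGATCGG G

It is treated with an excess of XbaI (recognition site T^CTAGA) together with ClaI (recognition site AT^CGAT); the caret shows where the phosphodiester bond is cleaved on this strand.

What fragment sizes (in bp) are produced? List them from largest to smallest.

45, 28, 19, 10, 9 bp

XbaI sites (TCTAGA) start at positions 28, 38, 57.
XbaI cuts after the first base of each site, so after positions 28, 38, 57.
The ClaI site (ATCGAT) starts at position 65.
ClaI cuts after base 2 of each site, so after position 66.
Combined cut positions: 28, 38, 57, 66.
Linear molecule, 4 cuts → 5 fragments:
  1–28 → 28 bp
  29–38 → 10 bp
  39–57 → 19 bp
  58–66 → 9 bp
  67–111 → 45 bp
Sorted largest to smallest: 45, 28, 19, 10, 9 bp.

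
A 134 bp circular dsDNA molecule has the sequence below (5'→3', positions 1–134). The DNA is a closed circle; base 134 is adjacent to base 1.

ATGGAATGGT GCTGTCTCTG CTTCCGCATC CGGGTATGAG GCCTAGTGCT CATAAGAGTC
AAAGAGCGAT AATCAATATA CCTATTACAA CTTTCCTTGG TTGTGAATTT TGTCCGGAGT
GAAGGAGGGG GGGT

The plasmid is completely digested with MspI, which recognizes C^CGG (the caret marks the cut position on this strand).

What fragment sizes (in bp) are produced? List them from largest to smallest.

84, 50 bp

MspI sites (CCGG) start at positions 30, 114.
MspI cuts after the first base of each site, so after positions 30, 114.
Circular molecule, 2 cuts → 2 fragments:
  31–114 → 84 bp
  115–134 then 1–30 → 20 + 30 = 50 bp
Sorted largest to smallest: 84, 50 bp.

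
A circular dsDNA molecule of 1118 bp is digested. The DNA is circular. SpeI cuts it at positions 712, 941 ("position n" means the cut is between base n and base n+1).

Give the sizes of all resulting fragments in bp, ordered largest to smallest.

889, 229 bp

Circular molecule, 2 cuts → 2 fragments:
  941 − 712 = 229 bp
  wrap: 1118 − 941 + 712 = 889 bp
Sorted largest to smallest: 889, 229 bp.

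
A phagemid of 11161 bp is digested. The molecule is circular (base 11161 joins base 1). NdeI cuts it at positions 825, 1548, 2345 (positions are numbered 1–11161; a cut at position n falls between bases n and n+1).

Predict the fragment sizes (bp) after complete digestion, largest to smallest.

Circular molecule, 3 cuts → 3 fragments:
  1548 − 825 = 723 bp
  2345 − 1548 = 797 bp
  wrap: 11161 − 2345 + 825 = 9641 bp
Sorted largest to smallest: 9641, 797, 723 bp.

9641, 797, 723 bp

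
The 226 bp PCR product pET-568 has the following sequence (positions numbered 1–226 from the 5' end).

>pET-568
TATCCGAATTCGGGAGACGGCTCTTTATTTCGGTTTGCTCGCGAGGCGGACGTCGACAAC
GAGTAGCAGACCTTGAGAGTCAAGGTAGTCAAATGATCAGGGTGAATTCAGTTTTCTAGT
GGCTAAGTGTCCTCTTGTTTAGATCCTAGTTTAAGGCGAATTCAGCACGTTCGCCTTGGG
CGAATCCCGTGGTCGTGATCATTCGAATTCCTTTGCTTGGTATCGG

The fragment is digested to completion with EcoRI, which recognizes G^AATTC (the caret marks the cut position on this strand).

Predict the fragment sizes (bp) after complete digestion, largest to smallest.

98, 54, 47, 21, 6 bp

EcoRI sites (GAATTC) start at positions 6, 104, 158, 205.
EcoRI cuts after the first base of each site, so after positions 6, 104, 158, 205.
Linear molecule, 4 cuts → 5 fragments:
  1–6 → 6 bp
  7–104 → 98 bp
  105–158 → 54 bp
  159–205 → 47 bp
  206–226 → 21 bp
Sorted largest to smallest: 98, 54, 47, 21, 6 bp.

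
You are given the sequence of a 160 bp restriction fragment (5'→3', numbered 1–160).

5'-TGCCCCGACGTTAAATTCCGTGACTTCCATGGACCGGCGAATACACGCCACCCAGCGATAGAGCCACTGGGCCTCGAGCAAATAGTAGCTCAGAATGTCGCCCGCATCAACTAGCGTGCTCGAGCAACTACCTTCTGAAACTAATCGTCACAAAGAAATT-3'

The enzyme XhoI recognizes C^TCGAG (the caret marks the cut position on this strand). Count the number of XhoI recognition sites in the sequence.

2

CTCGAG occurs starting at positions 73, 119.
XhoI cuts at 2 sites.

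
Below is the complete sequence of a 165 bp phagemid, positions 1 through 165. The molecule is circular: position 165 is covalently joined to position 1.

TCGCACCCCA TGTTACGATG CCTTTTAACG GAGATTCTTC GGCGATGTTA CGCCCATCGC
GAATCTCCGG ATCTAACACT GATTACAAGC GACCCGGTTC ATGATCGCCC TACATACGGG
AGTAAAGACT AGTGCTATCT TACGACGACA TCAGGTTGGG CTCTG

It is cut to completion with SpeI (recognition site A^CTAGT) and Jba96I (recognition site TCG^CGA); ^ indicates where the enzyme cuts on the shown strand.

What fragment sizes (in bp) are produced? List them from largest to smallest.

96, 69 bp

The SpeI site (ACTAGT) starts at position 128.
SpeI cuts after the first base of each site, so after position 128.
The Jba96I site (TCGCGA) starts at position 57.
Jba96I cuts after base 3 of each site, so after position 59.
Combined cut positions: 59, 128.
Circular molecule, 2 cuts → 2 fragments:
  60–128 → 69 bp
  129–165 then 1–59 → 37 + 59 = 96 bp
Sorted largest to smallest: 96, 69 bp.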